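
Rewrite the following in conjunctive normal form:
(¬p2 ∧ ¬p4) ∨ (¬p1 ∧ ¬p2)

(¬p2 ∧ ¬p4) ∨ (¬p1 ∧ ¬p2)
≡ (¬p2 ∨ ¬p1) ∧ (¬p2 ∨ ¬p2) ∧ (¬p4 ∨ ¬p1) ∧ (¬p4 ∨ ¬p2)   [distribute ∨ over ∧]
≡ ¬p2 ∧ (¬p4 ∨ ¬p1)   [simplify]

¬p2 ∧ (¬p4 ∨ ¬p1)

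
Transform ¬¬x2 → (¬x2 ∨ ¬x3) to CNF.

¬¬x2 → (¬x2 ∨ ¬x3)
≡ ¬¬¬x2 ∨ ¬x2 ∨ ¬x3   [eliminate →]
≡ ¬x2 ∨ ¬x2 ∨ ¬x3   [double negation]
≡ ¬x2 ∨ ¬x3   [simplify]

¬x2 ∨ ¬x3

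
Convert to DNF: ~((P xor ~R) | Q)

(~P & R & ~Q) | (~R & P & ~Q)

~((P xor ~R) | Q)
⇔ ~((P & ~~R) | (~P & ~R) | Q)   (expand xor)
⇔ ~(P & ~~R) & ~(~P & ~R) & ~Q   (De Morgan)
⇔ (~P | ~~~R) & ~(~P & ~R) & ~Q   (De Morgan)
⇔ (~P | ~R) & ~(~P & ~R) & ~Q   (double negation)
⇔ (~P | ~R) & (~~P | ~~R) & ~Q   (De Morgan)
⇔ (~P | ~R) & (P | ~~R) & ~Q   (double negation)
⇔ (~P | ~R) & (P | R) & ~Q   (double negation)
⇔ (~P & P & ~Q) | (~P & R & ~Q) | (~R & P & ~Q) | (~R & R & ~Q)   (distribute & over |)
⇔ (~P & R & ~Q) | (~R & P & ~Q)   (simplify)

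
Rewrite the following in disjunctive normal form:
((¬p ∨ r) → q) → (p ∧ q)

(¬p ∧ ¬q) ∨ (r ∧ ¬q) ∨ (p ∧ q)

((¬p ∨ r) → q) → (p ∧ q)
⇔ ¬((¬p ∨ r) → q) ∨ (p ∧ q)   (eliminate →)
⇔ ¬(¬(¬p ∨ r) ∨ q) ∨ (p ∧ q)   (eliminate →)
⇔ (¬¬(¬p ∨ r) ∧ ¬q) ∨ (p ∧ q)   (De Morgan)
⇔ ((¬p ∨ r) ∧ ¬q) ∨ (p ∧ q)   (double negation)
⇔ (¬p ∧ ¬q) ∨ (r ∧ ¬q) ∨ (p ∧ q)   (distribute ∧ over ∨)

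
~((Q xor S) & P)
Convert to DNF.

~((Q xor S) & P)
≡ ~(((Q & ~S) | (~Q & S)) & P)   — expand xor
≡ ~((Q & ~S) | (~Q & S)) | ~P   — De Morgan
≡ (~(Q & ~S) & ~(~Q & S)) | ~P   — De Morgan
≡ ((~Q | ~~S) & ~(~Q & S)) | ~P   — De Morgan
≡ ((~Q | S) & ~(~Q & S)) | ~P   — double negation
≡ ((~Q | S) & (~~Q | ~S)) | ~P   — De Morgan
≡ ((~Q | S) & (Q | ~S)) | ~P   — double negation
≡ (~Q & Q) | (~Q & ~S) | (S & Q) | (S & ~S) | ~P   — distribute & over |
≡ (~Q & ~S) | (S & Q) | ~P   — simplify

(~Q & ~S) | (S & Q) | ~P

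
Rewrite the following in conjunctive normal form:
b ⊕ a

b ⊕ a
= (b ∨ a) ∧ ¬(b ∧ a)   (expand ⊕)
= (b ∨ a) ∧ (¬b ∨ ¬a)   (De Morgan)

(b ∨ a) ∧ (¬b ∨ ¬a)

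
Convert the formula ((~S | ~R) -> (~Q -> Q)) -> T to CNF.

((~S | ~R) -> (~Q -> Q)) -> T
= ~((~S | ~R) -> (~Q -> Q)) | T   (eliminate ->)
= ~(~(~S | ~R) | (~Q -> Q)) | T   (eliminate ->)
= ~(~(~S | ~R) | ~~Q | Q) | T   (eliminate ->)
= (~~(~S | ~R) & ~~~Q & ~Q) | T   (De Morgan)
= ((~S | ~R) & ~~~Q & ~Q) | T   (double negation)
= ((~S | ~R) & ~Q & ~Q) | T   (double negation)
= (~S | ~R | T) & (~Q | T) & (~Q | T)   (distribute | over &)
= (~S | ~R | T) & (~Q | T)   (simplify)

(~S | ~R | T) & (~Q | T)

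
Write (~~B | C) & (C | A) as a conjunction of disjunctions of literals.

(~~B | C) & (C | A)
≡ (B | C) & (C | A)

(B | C) & (C | A)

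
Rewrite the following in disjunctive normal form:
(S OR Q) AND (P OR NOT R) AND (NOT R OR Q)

(S AND NOT R) OR (Q AND P) OR (Q AND NOT R)

(S OR Q) AND (P OR NOT R) AND (NOT R OR Q)
= (S AND P AND NOT R) OR (S AND P AND Q) OR (S AND NOT R AND NOT R) OR (S AND NOT R AND Q) OR (Q AND P AND NOT R) OR (Q AND P AND Q) OR (Q AND NOT R AND NOT R) OR (Q AND NOT R AND Q)   — distribute AND over OR
= (S AND NOT R) OR (Q AND P) OR (Q AND NOT R)   — simplify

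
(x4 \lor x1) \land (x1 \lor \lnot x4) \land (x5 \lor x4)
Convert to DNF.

(x4 \land x1) \lor (x1 \land x5)

(x4 \lor x1) \land (x1 \lor \lnot x4) \land (x5 \lor x4)
= (x4 \land x1 \land x5) \lor (x4 \land x1 \land x4) \lor (x4 \land \lnot x4 \land x5) \lor (x4 \land \lnot x4 \land x4) \lor (x1 \land x1 \land x5) \lor (x1 \land x1 \land x4) \lor (x1 \land \lnot x4 \land x5) \lor (x1 \land \lnot x4 \land x4)   [distribute \land over \lor]
= (x4 \land x1) \lor (x1 \land x5)   [simplify]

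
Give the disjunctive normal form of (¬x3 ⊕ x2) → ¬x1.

(x3 ∧ ¬x2) ∨ (x2 ∧ ¬x3) ∨ ¬x1

(¬x3 ⊕ x2) → ¬x1
≡ ¬(¬x3 ⊕ x2) ∨ ¬x1   [eliminate →]
≡ ¬((¬x3 ∧ ¬x2) ∨ (¬¬x3 ∧ x2)) ∨ ¬x1   [expand ⊕]
≡ (¬(¬x3 ∧ ¬x2) ∧ ¬(¬¬x3 ∧ x2)) ∨ ¬x1   [De Morgan]
≡ ((¬¬x3 ∨ ¬¬x2) ∧ ¬(¬¬x3 ∧ x2)) ∨ ¬x1   [De Morgan]
≡ ((x3 ∨ ¬¬x2) ∧ ¬(¬¬x3 ∧ x2)) ∨ ¬x1   [double negation]
≡ ((x3 ∨ x2) ∧ ¬(¬¬x3 ∧ x2)) ∨ ¬x1   [double negation]
≡ ((x3 ∨ x2) ∧ (¬¬¬x3 ∨ ¬x2)) ∨ ¬x1   [De Morgan]
≡ ((x3 ∨ x2) ∧ (¬x3 ∨ ¬x2)) ∨ ¬x1   [double negation]
≡ (x3 ∧ ¬x3) ∨ (x3 ∧ ¬x2) ∨ (x2 ∧ ¬x3) ∨ (x2 ∧ ¬x2) ∨ ¬x1   [distribute ∧ over ∨]
≡ (x3 ∧ ¬x2) ∨ (x2 ∧ ¬x3) ∨ ¬x1   [simplify]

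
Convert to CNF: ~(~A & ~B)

~(~A & ~B)
≡ ~~A | ~~B   — De Morgan
≡ A | ~~B   — double negation
≡ A | B   — double negation

A | B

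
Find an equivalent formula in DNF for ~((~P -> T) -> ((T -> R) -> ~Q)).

~((~P -> T) -> ((T -> R) -> ~Q))
= ~(~(~P -> T) | ((T -> R) -> ~Q))   (eliminate ->)
= ~(~(~~P | T) | ((T -> R) -> ~Q))   (eliminate ->)
= ~(~(~~P | T) | ~(T -> R) | ~Q)   (eliminate ->)
= ~(~(~~P | T) | ~(~T | R) | ~Q)   (eliminate ->)
= ~~(~~P | T) & ~~(~T | R) & ~~Q   (De Morgan)
= (~~P | T) & ~~(~T | R) & ~~Q   (double negation)
= (P | T) & ~~(~T | R) & ~~Q   (double negation)
= (P | T) & (~T | R) & ~~Q   (double negation)
= (P | T) & (~T | R) & Q   (double negation)
= (P & ~T & Q) | (P & R & Q) | (T & ~T & Q) | (T & R & Q)   (distribute & over |)
= (P & ~T & Q) | (P & R & Q) | (T & R & Q)   (simplify)

(P & ~T & Q) | (P & R & Q) | (T & R & Q)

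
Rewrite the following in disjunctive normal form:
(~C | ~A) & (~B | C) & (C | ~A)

(~C | ~A) & (~B | C) & (C | ~A)
⇔ (~C & ~B & C) | (~C & ~B & ~A) | (~C & C & C) | (~C & C & ~A) | (~A & ~B & C) | (~A & ~B & ~A) | (~A & C & C) | (~A & C & ~A)   [distribute & over |]
⇔ (~A & ~B) | (~A & C)   [simplify]

(~A & ~B) | (~A & C)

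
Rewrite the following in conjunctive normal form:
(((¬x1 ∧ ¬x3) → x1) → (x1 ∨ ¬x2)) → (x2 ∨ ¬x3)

(((¬x1 ∧ ¬x3) → x1) → (x1 ∨ ¬x2)) → (x2 ∨ ¬x3)
= ¬(((¬x1 ∧ ¬x3) → x1) → (x1 ∨ ¬x2)) ∨ x2 ∨ ¬x3   — eliminate →
= ¬(¬((¬x1 ∧ ¬x3) → x1) ∨ x1 ∨ ¬x2) ∨ x2 ∨ ¬x3   — eliminate →
= ¬(¬(¬(¬x1 ∧ ¬x3) ∨ x1) ∨ x1 ∨ ¬x2) ∨ x2 ∨ ¬x3   — eliminate →
= (¬¬(¬(¬x1 ∧ ¬x3) ∨ x1) ∧ ¬x1 ∧ ¬¬x2) ∨ x2 ∨ ¬x3   — De Morgan
= ((¬(¬x1 ∧ ¬x3) ∨ x1) ∧ ¬x1 ∧ ¬¬x2) ∨ x2 ∨ ¬x3   — double negation
= ((¬¬x1 ∨ ¬¬x3 ∨ x1) ∧ ¬x1 ∧ ¬¬x2) ∨ x2 ∨ ¬x3   — De Morgan
= ((x1 ∨ ¬¬x3 ∨ x1) ∧ ¬x1 ∧ ¬¬x2) ∨ x2 ∨ ¬x3   — double negation
= ((x1 ∨ x3 ∨ x1) ∧ ¬x1 ∧ ¬¬x2) ∨ x2 ∨ ¬x3   — double negation
= ((x1 ∨ x3 ∨ x1) ∧ ¬x1 ∧ x2) ∨ x2 ∨ ¬x3   — double negation
= (x1 ∨ x3 ∨ x1 ∨ x2 ∨ ¬x3) ∧ (¬x1 ∨ x2 ∨ ¬x3) ∧ (x2 ∨ x2 ∨ ¬x3)   — distribute ∨ over ∧
= x2 ∨ ¬x3   — simplify

x2 ∨ ¬x3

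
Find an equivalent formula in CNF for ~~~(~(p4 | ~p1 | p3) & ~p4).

~~~(~(p4 | ~p1 | p3) & ~p4)
⇔ ~(~(p4 | ~p1 | p3) & ~p4)   (double negation)
⇔ ~~(p4 | ~p1 | p3) | ~~p4   (De Morgan)
⇔ p4 | ~p1 | p3 | ~~p4   (double negation)
⇔ p4 | ~p1 | p3 | p4   (double negation)
⇔ p4 | ~p1 | p3   (simplify)

p4 | ~p1 | p3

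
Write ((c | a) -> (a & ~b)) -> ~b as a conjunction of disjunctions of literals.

((c | a) -> (a & ~b)) -> ~b
≡ ~((c | a) -> (a & ~b)) | ~b   [eliminate ->]
≡ ~(~(c | a) | (a & ~b)) | ~b   [eliminate ->]
≡ (~~(c | a) & ~(a & ~b)) | ~b   [De Morgan]
≡ ((c | a) & ~(a & ~b)) | ~b   [double negation]
≡ ((c | a) & (~a | ~~b)) | ~b   [De Morgan]
≡ ((c | a) & (~a | b)) | ~b   [double negation]
≡ (c | a | ~b) & (~a | b | ~b)   [distribute | over &]
≡ c | a | ~b   [simplify]

c | a | ~b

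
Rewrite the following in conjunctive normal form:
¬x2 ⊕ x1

¬x2 ⊕ x1
≡ (¬x2 ∨ x1) ∧ ¬(¬x2 ∧ x1)   — expand ⊕
≡ (¬x2 ∨ x1) ∧ (¬¬x2 ∨ ¬x1)   — De Morgan
≡ (¬x2 ∨ x1) ∧ (x2 ∨ ¬x1)   — double negation

(¬x2 ∨ x1) ∧ (x2 ∨ ¬x1)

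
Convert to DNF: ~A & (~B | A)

~A & ~B

~A & (~B | A)
≡ (~A & ~B) | (~A & A)   [distribute & over |]
≡ ~A & ~B   [simplify]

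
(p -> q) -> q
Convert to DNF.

(p -> q) -> q
≡ ~(p -> q) | q   [eliminate ->]
≡ ~(~p | q) | q   [eliminate ->]
≡ (~~p & ~q) | q   [De Morgan]
≡ (p & ~q) | q   [double negation]

(p & ~q) | q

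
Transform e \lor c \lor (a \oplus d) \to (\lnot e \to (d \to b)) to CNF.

(\lnot c \lor e \lor \lnot d \lor b) \land (\lnot d \lor a \lor e \lor b)

e \lor c \lor (a \oplus d) \to (\lnot e \to (d \to b))
≡ \lnot (e \lor c \lor (a \oplus d)) \lor (\lnot e \to (d \to b))   [eliminate \to]
≡ \lnot (e \lor c \lor (a \lor d) \land \lnot (a \land d)) \lor (\lnot e \to (d \to b))   [expand \oplus]
≡ \lnot (e \lor c \lor (a \lor d) \land \lnot (a \land d)) \lor \lnot \lnot e \lor (d \to b)   [eliminate \to]
≡ \lnot (e \lor c \lor (a \lor d) \land \lnot (a \land d)) \lor \lnot \lnot e \lor \lnot d \lor b   [eliminate \to]
≡ \lnot e \land \lnot c \land \lnot ((a \lor d) \land \lnot (a \land d)) \lor \lnot \lnot e \lor \lnot d \lor b   [De Morgan]
≡ \lnot e \land \lnot c \land (\lnot (a \lor d) \lor \lnot \lnot (a \land d)) \lor \lnot \lnot e \lor \lnot d \lor b   [De Morgan]
≡ \lnot e \land \lnot c \land (\lnot a \land \lnot d \lor \lnot \lnot (a \land d)) \lor \lnot \lnot e \lor \lnot d \lor b   [De Morgan]
≡ \lnot e \land \lnot c \land (\lnot a \land \lnot d \lor a \land d) \lor \lnot \lnot e \lor \lnot d \lor b   [double negation]
≡ \lnot e \land \lnot c \land (\lnot a \land \lnot d \lor a \land d) \lor e \lor \lnot d \lor b   [double negation]
≡ (\lnot e \lor e \lor \lnot d \lor b) \land (\lnot c \lor e \lor \lnot d \lor b) \land (\lnot a \lor a \lor e \lor \lnot d \lor b) \land (\lnot a \lor d \lor e \lor \lnot d \lor b) \land (\lnot d \lor a \lor e \lor \lnot d \lor b) \land (\lnot d \lor d \lor e \lor \lnot d \lor b)   [distribute \lor over \land]
≡ (\lnot c \lor e \lor \lnot d \lor b) \land (\lnot d \lor a \lor e \lor b)   [simplify]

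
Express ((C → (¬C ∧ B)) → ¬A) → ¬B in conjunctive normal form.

((C → (¬C ∧ B)) → ¬A) → ¬B
≡ ¬((C → (¬C ∧ B)) → ¬A) ∨ ¬B   [eliminate →]
≡ ¬(¬(C → (¬C ∧ B)) ∨ ¬A) ∨ ¬B   [eliminate →]
≡ ¬(¬(¬C ∨ (¬C ∧ B)) ∨ ¬A) ∨ ¬B   [eliminate →]
≡ (¬¬(¬C ∨ (¬C ∧ B)) ∧ ¬¬A) ∨ ¬B   [De Morgan]
≡ ((¬C ∨ (¬C ∧ B)) ∧ ¬¬A) ∨ ¬B   [double negation]
≡ ((¬C ∨ (¬C ∧ B)) ∧ A) ∨ ¬B   [double negation]
≡ (¬C ∨ ¬C ∨ ¬B) ∧ (¬C ∨ B ∨ ¬B) ∧ (A ∨ ¬B)   [distribute ∨ over ∧]
≡ (¬C ∨ ¬B) ∧ (A ∨ ¬B)   [simplify]

(¬C ∨ ¬B) ∧ (A ∨ ¬B)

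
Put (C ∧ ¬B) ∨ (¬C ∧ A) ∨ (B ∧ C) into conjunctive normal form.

C ∨ A

(C ∧ ¬B) ∨ (¬C ∧ A) ∨ (B ∧ C)
⇔ (C ∨ ¬C ∨ B) ∧ (C ∨ ¬C ∨ C) ∧ (C ∨ A ∨ B) ∧ (C ∨ A ∨ C) ∧ (¬B ∨ ¬C ∨ B) ∧ (¬B ∨ ¬C ∨ C) ∧ (¬B ∨ A ∨ B) ∧ (¬B ∨ A ∨ C)   [distribute ∨ over ∧]
⇔ C ∨ A   [simplify]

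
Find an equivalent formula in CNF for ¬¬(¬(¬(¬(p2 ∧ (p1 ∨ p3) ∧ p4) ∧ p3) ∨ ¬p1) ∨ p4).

(p3 ∨ p4) ∧ (p1 ∨ p4)

¬¬(¬(¬(¬(p2 ∧ (p1 ∨ p3) ∧ p4) ∧ p3) ∨ ¬p1) ∨ p4)
≡ ¬(¬(¬(p2 ∧ (p1 ∨ p3) ∧ p4) ∧ p3) ∨ ¬p1) ∨ p4   (double negation)
≡ (¬¬(¬(p2 ∧ (p1 ∨ p3) ∧ p4) ∧ p3) ∧ ¬¬p1) ∨ p4   (De Morgan)
≡ (¬(p2 ∧ (p1 ∨ p3) ∧ p4) ∧ p3 ∧ ¬¬p1) ∨ p4   (double negation)
≡ ((¬p2 ∨ ¬(p1 ∨ p3) ∨ ¬p4) ∧ p3 ∧ ¬¬p1) ∨ p4   (De Morgan)
≡ ((¬p2 ∨ (¬p1 ∧ ¬p3) ∨ ¬p4) ∧ p3 ∧ ¬¬p1) ∨ p4   (De Morgan)
≡ ((¬p2 ∨ (¬p1 ∧ ¬p3) ∨ ¬p4) ∧ p3 ∧ p1) ∨ p4   (double negation)
≡ (¬p2 ∨ ¬p1 ∨ ¬p4 ∨ p4) ∧ (¬p2 ∨ ¬p3 ∨ ¬p4 ∨ p4) ∧ (p3 ∨ p4) ∧ (p1 ∨ p4)   (distribute ∨ over ∧)
≡ (p3 ∨ p4) ∧ (p1 ∨ p4)   (simplify)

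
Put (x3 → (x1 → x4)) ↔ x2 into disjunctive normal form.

(x3 → (x1 → x4)) ↔ x2
= ((x3 → (x1 → x4)) → x2) ∧ (x2 → (x3 → (x1 → x4)))   [eliminate ↔]
= (¬(x3 → (x1 → x4)) ∨ x2) ∧ (x2 → (x3 → (x1 → x4)))   [eliminate →]
= (¬(¬x3 ∨ (x1 → x4)) ∨ x2) ∧ (x2 → (x3 → (x1 → x4)))   [eliminate →]
= (¬(¬x3 ∨ ¬x1 ∨ x4) ∨ x2) ∧ (x2 → (x3 → (x1 → x4)))   [eliminate →]
= (¬(¬x3 ∨ ¬x1 ∨ x4) ∨ x2) ∧ (¬x2 ∨ (x3 → (x1 → x4)))   [eliminate →]
= (¬(¬x3 ∨ ¬x1 ∨ x4) ∨ x2) ∧ (¬x2 ∨ ¬x3 ∨ (x1 → x4))   [eliminate →]
= (¬(¬x3 ∨ ¬x1 ∨ x4) ∨ x2) ∧ (¬x2 ∨ ¬x3 ∨ ¬x1 ∨ x4)   [eliminate →]
= ((¬¬x3 ∧ ¬¬x1 ∧ ¬x4) ∨ x2) ∧ (¬x2 ∨ ¬x3 ∨ ¬x1 ∨ x4)   [De Morgan]
= ((x3 ∧ ¬¬x1 ∧ ¬x4) ∨ x2) ∧ (¬x2 ∨ ¬x3 ∨ ¬x1 ∨ x4)   [double negation]
= ((x3 ∧ x1 ∧ ¬x4) ∨ x2) ∧ (¬x2 ∨ ¬x3 ∨ ¬x1 ∨ x4)   [double negation]
= (x3 ∧ x1 ∧ ¬x4 ∧ ¬x2) ∨ (x3 ∧ x1 ∧ ¬x4 ∧ ¬x3) ∨ (x3 ∧ x1 ∧ ¬x4 ∧ ¬x1) ∨ (x3 ∧ x1 ∧ ¬x4 ∧ x4) ∨ (x2 ∧ ¬x2) ∨ (x2 ∧ ¬x3) ∨ (x2 ∧ ¬x1) ∨ (x2 ∧ x4)   [distribute ∧ over ∨]
= (x3 ∧ x1 ∧ ¬x4 ∧ ¬x2) ∨ (x2 ∧ ¬x3) ∨ (x2 ∧ ¬x1) ∨ (x2 ∧ x4)   [simplify]

(x3 ∧ x1 ∧ ¬x4 ∧ ¬x2) ∨ (x2 ∧ ¬x3) ∨ (x2 ∧ ¬x1) ∨ (x2 ∧ x4)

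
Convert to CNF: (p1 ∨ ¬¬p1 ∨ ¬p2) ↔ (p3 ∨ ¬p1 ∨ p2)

(p1 ∨ ¬¬p1 ∨ ¬p2) ↔ (p3 ∨ ¬p1 ∨ p2)
= ((p1 ∨ ¬¬p1 ∨ ¬p2) → (p3 ∨ ¬p1 ∨ p2)) ∧ ((p3 ∨ ¬p1 ∨ p2) → (p1 ∨ ¬¬p1 ∨ ¬p2))   — eliminate ↔
= (¬(p1 ∨ ¬¬p1 ∨ ¬p2) ∨ p3 ∨ ¬p1 ∨ p2) ∧ ((p3 ∨ ¬p1 ∨ p2) → (p1 ∨ ¬¬p1 ∨ ¬p2))   — eliminate →
= (¬(p1 ∨ ¬¬p1 ∨ ¬p2) ∨ p3 ∨ ¬p1 ∨ p2) ∧ (¬(p3 ∨ ¬p1 ∨ p2) ∨ p1 ∨ ¬¬p1 ∨ ¬p2)   — eliminate →
= ((¬p1 ∧ ¬¬¬p1 ∧ ¬¬p2) ∨ p3 ∨ ¬p1 ∨ p2) ∧ (¬(p3 ∨ ¬p1 ∨ p2) ∨ p1 ∨ ¬¬p1 ∨ ¬p2)   — De Morgan
= ((¬p1 ∧ ¬p1 ∧ ¬¬p2) ∨ p3 ∨ ¬p1 ∨ p2) ∧ (¬(p3 ∨ ¬p1 ∨ p2) ∨ p1 ∨ ¬¬p1 ∨ ¬p2)   — double negation
= ((¬p1 ∧ ¬p1 ∧ p2) ∨ p3 ∨ ¬p1 ∨ p2) ∧ (¬(p3 ∨ ¬p1 ∨ p2) ∨ p1 ∨ ¬¬p1 ∨ ¬p2)   — double negation
= ((¬p1 ∧ ¬p1 ∧ p2) ∨ p3 ∨ ¬p1 ∨ p2) ∧ ((¬p3 ∧ ¬¬p1 ∧ ¬p2) ∨ p1 ∨ ¬¬p1 ∨ ¬p2)   — De Morgan
= ((¬p1 ∧ ¬p1 ∧ p2) ∨ p3 ∨ ¬p1 ∨ p2) ∧ ((¬p3 ∧ p1 ∧ ¬p2) ∨ p1 ∨ ¬¬p1 ∨ ¬p2)   — double negation
= ((¬p1 ∧ ¬p1 ∧ p2) ∨ p3 ∨ ¬p1 ∨ p2) ∧ ((¬p3 ∧ p1 ∧ ¬p2) ∨ p1 ∨ p1 ∨ ¬p2)   — double negation
= (¬p1 ∨ p3 ∨ ¬p1 ∨ p2) ∧ (¬p1 ∨ p3 ∨ ¬p1 ∨ p2) ∧ (p2 ∨ p3 ∨ ¬p1 ∨ p2) ∧ (¬p3 ∨ p1 ∨ p1 ∨ ¬p2) ∧ (p1 ∨ p1 ∨ p1 ∨ ¬p2) ∧ (¬p2 ∨ p1 ∨ p1 ∨ ¬p2)   — distribute ∨ over ∧
= (¬p1 ∨ p3 ∨ p2) ∧ (p1 ∨ ¬p2)   — simplify

(¬p1 ∨ p3 ∨ p2) ∧ (p1 ∨ ¬p2)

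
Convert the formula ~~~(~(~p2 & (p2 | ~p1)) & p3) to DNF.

(~p2 & ~p1) | ~p3

~~~(~(~p2 & (p2 | ~p1)) & p3)
= ~(~(~p2 & (p2 | ~p1)) & p3)   [double negation]
= ~~(~p2 & (p2 | ~p1)) | ~p3   [De Morgan]
= (~p2 & (p2 | ~p1)) | ~p3   [double negation]
= (~p2 & p2) | (~p2 & ~p1) | ~p3   [distribute & over |]
= (~p2 & ~p1) | ~p3   [simplify]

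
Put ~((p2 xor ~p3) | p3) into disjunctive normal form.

~p3 & p2

~((p2 xor ~p3) | p3)
≡ ~((p2 & ~~p3) | (~p2 & ~p3) | p3)   — expand xor
≡ ~(p2 & ~~p3) & ~(~p2 & ~p3) & ~p3   — De Morgan
≡ (~p2 | ~~~p3) & ~(~p2 & ~p3) & ~p3   — De Morgan
≡ (~p2 | ~p3) & ~(~p2 & ~p3) & ~p3   — double negation
≡ (~p2 | ~p3) & (~~p2 | ~~p3) & ~p3   — De Morgan
≡ (~p2 | ~p3) & (p2 | ~~p3) & ~p3   — double negation
≡ (~p2 | ~p3) & (p2 | p3) & ~p3   — double negation
≡ (~p2 & p2 & ~p3) | (~p2 & p3 & ~p3) | (~p3 & p2 & ~p3) | (~p3 & p3 & ~p3)   — distribute & over |
≡ ~p3 & p2   — simplify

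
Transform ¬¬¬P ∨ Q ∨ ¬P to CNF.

¬P ∨ Q

¬¬¬P ∨ Q ∨ ¬P
≡ ¬P ∨ Q ∨ ¬P   [double negation]
≡ ¬P ∨ Q   [simplify]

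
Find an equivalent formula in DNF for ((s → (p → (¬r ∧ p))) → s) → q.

¬s ∨ q

((s → (p → (¬r ∧ p))) → s) → q
⇔ ¬((s → (p → (¬r ∧ p))) → s) ∨ q
⇔ ¬(¬(s → (p → (¬r ∧ p))) ∨ s) ∨ q
⇔ ¬(¬(¬s ∨ (p → (¬r ∧ p))) ∨ s) ∨ q
⇔ ¬(¬(¬s ∨ ¬p ∨ (¬r ∧ p)) ∨ s) ∨ q
⇔ (¬¬(¬s ∨ ¬p ∨ (¬r ∧ p)) ∧ ¬s) ∨ q
⇔ ((¬s ∨ ¬p ∨ (¬r ∧ p)) ∧ ¬s) ∨ q
⇔ (¬s ∧ ¬s) ∨ (¬p ∧ ¬s) ∨ (¬r ∧ p ∧ ¬s) ∨ q
⇔ ¬s ∨ q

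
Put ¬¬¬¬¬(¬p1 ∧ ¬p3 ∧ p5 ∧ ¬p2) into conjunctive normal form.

¬¬¬¬¬(¬p1 ∧ ¬p3 ∧ p5 ∧ ¬p2)
⇔ ¬¬¬(¬p1 ∧ ¬p3 ∧ p5 ∧ ¬p2)   (double negation)
⇔ ¬(¬p1 ∧ ¬p3 ∧ p5 ∧ ¬p2)   (double negation)
⇔ ¬¬p1 ∨ ¬¬p3 ∨ ¬p5 ∨ ¬¬p2   (De Morgan)
⇔ p1 ∨ ¬¬p3 ∨ ¬p5 ∨ ¬¬p2   (double negation)
⇔ p1 ∨ p3 ∨ ¬p5 ∨ ¬¬p2   (double negation)
⇔ p1 ∨ p3 ∨ ¬p5 ∨ p2   (double negation)

p1 ∨ p3 ∨ ¬p5 ∨ p2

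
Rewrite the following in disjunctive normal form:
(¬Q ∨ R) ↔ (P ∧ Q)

(¬Q ∨ R) ↔ (P ∧ Q)
⇔ ((¬Q ∨ R) → (P ∧ Q)) ∧ ((P ∧ Q) → (¬Q ∨ R))   [eliminate ↔]
⇔ (¬(¬Q ∨ R) ∨ (P ∧ Q)) ∧ ((P ∧ Q) → (¬Q ∨ R))   [eliminate →]
⇔ (¬(¬Q ∨ R) ∨ (P ∧ Q)) ∧ (¬(P ∧ Q) ∨ ¬Q ∨ R)   [eliminate →]
⇔ ((¬¬Q ∧ ¬R) ∨ (P ∧ Q)) ∧ (¬(P ∧ Q) ∨ ¬Q ∨ R)   [De Morgan]
⇔ ((Q ∧ ¬R) ∨ (P ∧ Q)) ∧ (¬(P ∧ Q) ∨ ¬Q ∨ R)   [double negation]
⇔ ((Q ∧ ¬R) ∨ (P ∧ Q)) ∧ (¬P ∨ ¬Q ∨ ¬Q ∨ R)   [De Morgan]
⇔ (Q ∧ ¬R ∧ ¬P) ∨ (Q ∧ ¬R ∧ ¬Q) ∨ (Q ∧ ¬R ∧ ¬Q) ∨ (Q ∧ ¬R ∧ R) ∨ (P ∧ Q ∧ ¬P) ∨ (P ∧ Q ∧ ¬Q) ∨ (P ∧ Q ∧ ¬Q) ∨ (P ∧ Q ∧ R)   [distribute ∧ over ∨]
⇔ (Q ∧ ¬R ∧ ¬P) ∨ (P ∧ Q ∧ R)   [simplify]

(Q ∧ ¬R ∧ ¬P) ∨ (P ∧ Q ∧ R)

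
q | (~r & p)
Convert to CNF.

(q | ~r) & (q | p)

q | (~r & p)
≡ (q | ~r) & (q | p)   [distribute | over &]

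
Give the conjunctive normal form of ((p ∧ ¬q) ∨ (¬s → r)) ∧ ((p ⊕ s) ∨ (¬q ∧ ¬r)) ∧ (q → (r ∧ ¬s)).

((p ∧ ¬q) ∨ (¬s → r)) ∧ ((p ⊕ s) ∨ (¬q ∧ ¬r)) ∧ (q → (r ∧ ¬s))
≡ ((p ∧ ¬q) ∨ ¬¬s ∨ r) ∧ ((p ⊕ s) ∨ (¬q ∧ ¬r)) ∧ (q → (r ∧ ¬s))   [eliminate →]
≡ ((p ∧ ¬q) ∨ ¬¬s ∨ r) ∧ (((p ∨ s) ∧ ¬(p ∧ s)) ∨ (¬q ∧ ¬r)) ∧ (q → (r ∧ ¬s))   [expand ⊕]
≡ ((p ∧ ¬q) ∨ ¬¬s ∨ r) ∧ (((p ∨ s) ∧ ¬(p ∧ s)) ∨ (¬q ∧ ¬r)) ∧ (¬q ∨ (r ∧ ¬s))   [eliminate →]
≡ ((p ∧ ¬q) ∨ s ∨ r) ∧ (((p ∨ s) ∧ ¬(p ∧ s)) ∨ (¬q ∧ ¬r)) ∧ (¬q ∨ (r ∧ ¬s))   [double negation]
≡ ((p ∧ ¬q) ∨ s ∨ r) ∧ (((p ∨ s) ∧ (¬p ∨ ¬s)) ∨ (¬q ∧ ¬r)) ∧ (¬q ∨ (r ∧ ¬s))   [De Morgan]
≡ (p ∨ s ∨ r) ∧ (¬q ∨ s ∨ r) ∧ (p ∨ s ∨ ¬q) ∧ (p ∨ s ∨ ¬r) ∧ (¬p ∨ ¬s ∨ ¬q) ∧ (¬p ∨ ¬s ∨ ¬r) ∧ (¬q ∨ r) ∧ (¬q ∨ ¬s)   [distribute ∨ over ∧]
≡ (p ∨ s ∨ r) ∧ (p ∨ s ∨ ¬q) ∧ (p ∨ s ∨ ¬r) ∧ (¬p ∨ ¬s ∨ ¬r) ∧ (¬q ∨ r) ∧ (¬q ∨ ¬s)   [simplify]

(p ∨ s ∨ r) ∧ (p ∨ s ∨ ¬q) ∧ (p ∨ s ∨ ¬r) ∧ (¬p ∨ ¬s ∨ ¬r) ∧ (¬q ∨ r) ∧ (¬q ∨ ¬s)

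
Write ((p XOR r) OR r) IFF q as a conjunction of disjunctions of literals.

((p XOR r) OR r) IFF q
= (((p XOR r) OR r) IMPLIES q) AND (q IMPLIES ((p XOR r) OR r))   [eliminate IFF]
= (NOT ((p XOR r) OR r) OR q) AND (q IMPLIES ((p XOR r) OR r))   [eliminate IMPLIES]
= (NOT (((p OR r) AND NOT (p AND r)) OR r) OR q) AND (q IMPLIES ((p XOR r) OR r))   [expand XOR]
= (NOT (((p OR r) AND NOT (p AND r)) OR r) OR q) AND (NOT q OR (p XOR r) OR r)   [eliminate IMPLIES]
= (NOT (((p OR r) AND NOT (p AND r)) OR r) OR q) AND (NOT q OR ((p OR r) AND NOT (p AND r)) OR r)   [expand XOR]
= ((NOT ((p OR r) AND NOT (p AND r)) AND NOT r) OR q) AND (NOT q OR ((p OR r) AND NOT (p AND r)) OR r)   [De Morgan]
= (((NOT (p OR r) OR NOT NOT (p AND r)) AND NOT r) OR q) AND (NOT q OR ((p OR r) AND NOT (p AND r)) OR r)   [De Morgan]
= ((((NOT p AND NOT r) OR NOT NOT (p AND r)) AND NOT r) OR q) AND (NOT q OR ((p OR r) AND NOT (p AND r)) OR r)   [De Morgan]
= ((((NOT p AND NOT r) OR (p AND r)) AND NOT r) OR q) AND (NOT q OR ((p OR r) AND NOT (p AND r)) OR r)   [double negation]
= ((((NOT p AND NOT r) OR (p AND r)) AND NOT r) OR q) AND (NOT q OR ((p OR r) AND (NOT p OR NOT r)) OR r)   [De Morgan]
= (NOT p OR p OR q) AND (NOT p OR r OR q) AND (NOT r OR p OR q) AND (NOT r OR r OR q) AND (NOT r OR q) AND (NOT q OR p OR r OR r) AND (NOT q OR NOT p OR NOT r OR r)   [distribute OR over AND]
= (NOT p OR r OR q) AND (NOT r OR q) AND (NOT q OR p OR r)   [simplify]

(NOT p OR r OR q) AND (NOT r OR q) AND (NOT q OR p OR r)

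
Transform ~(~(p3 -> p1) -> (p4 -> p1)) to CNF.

~(~(p3 -> p1) -> (p4 -> p1))
≡ ~(~~(p3 -> p1) | (p4 -> p1))   — eliminate ->
≡ ~(~~(~p3 | p1) | (p4 -> p1))   — eliminate ->
≡ ~(~~(~p3 | p1) | ~p4 | p1)   — eliminate ->
≡ ~~~(~p3 | p1) & ~~p4 & ~p1   — De Morgan
≡ ~(~p3 | p1) & ~~p4 & ~p1   — double negation
≡ ~~p3 & ~p1 & ~~p4 & ~p1   — De Morgan
≡ p3 & ~p1 & ~~p4 & ~p1   — double negation
≡ p3 & ~p1 & p4 & ~p1   — double negation
≡ p3 & ~p1 & p4   — simplify

p3 & ~p1 & p4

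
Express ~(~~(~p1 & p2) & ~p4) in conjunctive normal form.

~(~~(~p1 & p2) & ~p4)
≡ ~~~(~p1 & p2) | ~~p4   [De Morgan]
≡ ~(~p1 & p2) | ~~p4   [double negation]
≡ ~~p1 | ~p2 | ~~p4   [De Morgan]
≡ p1 | ~p2 | ~~p4   [double negation]
≡ p1 | ~p2 | p4   [double negation]

p1 | ~p2 | p4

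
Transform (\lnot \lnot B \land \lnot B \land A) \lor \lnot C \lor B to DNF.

(\lnot \lnot B \land \lnot B \land A) \lor \lnot C \lor B
⇔ (B \land \lnot B \land A) \lor \lnot C \lor B
⇔ \lnot C \lor B

\lnot C \lor B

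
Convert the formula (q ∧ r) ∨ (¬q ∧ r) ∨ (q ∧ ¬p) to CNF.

(q ∨ r) ∧ (r ∨ ¬p)

(q ∧ r) ∨ (¬q ∧ r) ∨ (q ∧ ¬p)
= (q ∨ ¬q ∨ q) ∧ (q ∨ ¬q ∨ ¬p) ∧ (q ∨ r ∨ q) ∧ (q ∨ r ∨ ¬p) ∧ (r ∨ ¬q ∨ q) ∧ (r ∨ ¬q ∨ ¬p) ∧ (r ∨ r ∨ q) ∧ (r ∨ r ∨ ¬p)   [distribute ∨ over ∧]
= (q ∨ r) ∧ (r ∨ ¬p)   [simplify]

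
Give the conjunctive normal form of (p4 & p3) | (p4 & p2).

(p4 & p3) | (p4 & p2)
≡ (p4 | p4) & (p4 | p2) & (p3 | p4) & (p3 | p2)
≡ p4 & (p3 | p2)

p4 & (p3 | p2)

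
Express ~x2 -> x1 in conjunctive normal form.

x2 | x1

~x2 -> x1
⇔ ~~x2 | x1
⇔ x2 | x1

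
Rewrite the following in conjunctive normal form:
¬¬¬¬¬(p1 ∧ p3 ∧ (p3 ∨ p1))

¬¬¬¬¬(p1 ∧ p3 ∧ (p3 ∨ p1))
≡ ¬¬¬(p1 ∧ p3 ∧ (p3 ∨ p1))   [double negation]
≡ ¬(p1 ∧ p3 ∧ (p3 ∨ p1))   [double negation]
≡ ¬p1 ∨ ¬p3 ∨ ¬(p3 ∨ p1)   [De Morgan]
≡ ¬p1 ∨ ¬p3 ∨ (¬p3 ∧ ¬p1)   [De Morgan]
≡ (¬p1 ∨ ¬p3 ∨ ¬p3) ∧ (¬p1 ∨ ¬p3 ∨ ¬p1)   [distribute ∨ over ∧]
≡ ¬p1 ∨ ¬p3   [simplify]

¬p1 ∨ ¬p3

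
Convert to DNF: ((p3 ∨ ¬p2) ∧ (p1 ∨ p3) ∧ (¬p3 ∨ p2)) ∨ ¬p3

((p3 ∨ ¬p2) ∧ (p1 ∨ p3) ∧ (¬p3 ∨ p2)) ∨ ¬p3
= (p3 ∧ p1 ∧ ¬p3) ∨ (p3 ∧ p1 ∧ p2) ∨ (p3 ∧ p3 ∧ ¬p3) ∨ (p3 ∧ p3 ∧ p2) ∨ (¬p2 ∧ p1 ∧ ¬p3) ∨ (¬p2 ∧ p1 ∧ p2) ∨ (¬p2 ∧ p3 ∧ ¬p3) ∨ (¬p2 ∧ p3 ∧ p2) ∨ ¬p3
= (p3 ∧ p2) ∨ ¬p3

(p3 ∧ p2) ∨ ¬p3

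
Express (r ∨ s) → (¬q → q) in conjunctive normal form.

(r ∨ s) → (¬q → q)
≡ ¬(r ∨ s) ∨ (¬q → q)   (eliminate →)
≡ ¬(r ∨ s) ∨ ¬¬q ∨ q   (eliminate →)
≡ (¬r ∧ ¬s) ∨ ¬¬q ∨ q   (De Morgan)
≡ (¬r ∧ ¬s) ∨ q ∨ q   (double negation)
≡ (¬r ∨ q ∨ q) ∧ (¬s ∨ q ∨ q)   (distribute ∨ over ∧)
≡ (¬r ∨ q) ∧ (¬s ∨ q)   (simplify)

(¬r ∨ q) ∧ (¬s ∨ q)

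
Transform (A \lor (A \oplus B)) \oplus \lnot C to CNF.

(A \lor (A \oplus B)) \oplus \lnot C
≡ (A \lor (A \oplus B) \lor \lnot C) \land \lnot ((A \lor (A \oplus B)) \land \lnot C)   (expand \oplus)
≡ (A \lor ((A \lor B) \land \lnot (A \land B)) \lor \lnot C) \land \lnot ((A \lor (A \oplus B)) \land \lnot C)   (expand \oplus)
≡ (A \lor ((A \lor B) \land \lnot (A \land B)) \lor \lnot C) \land \lnot ((A \lor ((A \lor B) \land \lnot (A \land B))) \land \lnot C)   (expand \oplus)
≡ (A \lor ((A \lor B) \land (\lnot A \lor \lnot B)) \lor \lnot C) \land \lnot ((A \lor ((A \lor B) \land \lnot (A \land B))) \land \lnot C)   (De Morgan)
≡ (A \lor ((A \lor B) \land (\lnot A \lor \lnot B)) \lor \lnot C) \land (\lnot (A \lor ((A \lor B) \land \lnot (A \land B))) \lor \lnot \lnot C)   (De Morgan)
≡ (A \lor ((A \lor B) \land (\lnot A \lor \lnot B)) \lor \lnot C) \land ((\lnot A \land \lnot ((A \lor B) \land \lnot (A \land B))) \lor \lnot \lnot C)   (De Morgan)
≡ (A \lor ((A \lor B) \land (\lnot A \lor \lnot B)) \lor \lnot C) \land ((\lnot A \land (\lnot (A \lor B) \lor \lnot \lnot (A \land B))) \lor \lnot \lnot C)   (De Morgan)
≡ (A \lor ((A \lor B) \land (\lnot A \lor \lnot B)) \lor \lnot C) \land ((\lnot A \land ((\lnot A \land \lnot B) \lor \lnot \lnot (A \land B))) \lor \lnot \lnot C)   (De Morgan)
≡ (A \lor ((A \lor B) \land (\lnot A \lor \lnot B)) \lor \lnot C) \land ((\lnot A \land ((\lnot A \land \lnot B) \lor (A \land B))) \lor \lnot \lnot C)   (double negation)
≡ (A \lor ((A \lor B) \land (\lnot A \lor \lnot B)) \lor \lnot C) \land ((\lnot A \land ((\lnot A \land \lnot B) \lor (A \land B))) \lor C)   (double negation)
≡ (A \lor A \lor B \lor \lnot C) \land (A \lor \lnot A \lor \lnot B \lor \lnot C) \land (\lnot A \lor C) \land (\lnot A \lor A \lor C) \land (\lnot A \lor B \lor C) \land (\lnot B \lor A \lor C) \land (\lnot B \lor B \lor C)   (distribute \lor over \land)
≡ (A \lor B \lor \lnot C) \land (\lnot A \lor C) \land (\lnot B \lor A \lor C)   (simplify)

(A \lor B \lor \lnot C) \land (\lnot A \lor C) \land (\lnot B \lor A \lor C)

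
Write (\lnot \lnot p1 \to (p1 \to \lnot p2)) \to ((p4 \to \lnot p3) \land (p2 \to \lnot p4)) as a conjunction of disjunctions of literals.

(p1 \lor \lnot p4 \lor \lnot p3) \land (p1 \lor \lnot p2 \lor \lnot p4) \land (p2 \lor \lnot p4 \lor \lnot p3)

(\lnot \lnot p1 \to (p1 \to \lnot p2)) \to ((p4 \to \lnot p3) \land (p2 \to \lnot p4))
= \lnot (\lnot \lnot p1 \to (p1 \to \lnot p2)) \lor ((p4 \to \lnot p3) \land (p2 \to \lnot p4))   (eliminate \to)
= \lnot (\lnot \lnot \lnot p1 \lor (p1 \to \lnot p2)) \lor ((p4 \to \lnot p3) \land (p2 \to \lnot p4))   (eliminate \to)
= \lnot (\lnot \lnot \lnot p1 \lor \lnot p1 \lor \lnot p2) \lor ((p4 \to \lnot p3) \land (p2 \to \lnot p4))   (eliminate \to)
= \lnot (\lnot \lnot \lnot p1 \lor \lnot p1 \lor \lnot p2) \lor ((\lnot p4 \lor \lnot p3) \land (p2 \to \lnot p4))   (eliminate \to)
= \lnot (\lnot \lnot \lnot p1 \lor \lnot p1 \lor \lnot p2) \lor ((\lnot p4 \lor \lnot p3) \land (\lnot p2 \lor \lnot p4))   (eliminate \to)
= (\lnot \lnot \lnot \lnot p1 \land \lnot \lnot p1 \land \lnot \lnot p2) \lor ((\lnot p4 \lor \lnot p3) \land (\lnot p2 \lor \lnot p4))   (De Morgan)
= (\lnot \lnot p1 \land \lnot \lnot p1 \land \lnot \lnot p2) \lor ((\lnot p4 \lor \lnot p3) \land (\lnot p2 \lor \lnot p4))   (double negation)
= (p1 \land \lnot \lnot p1 \land \lnot \lnot p2) \lor ((\lnot p4 \lor \lnot p3) \land (\lnot p2 \lor \lnot p4))   (double negation)
= (p1 \land p1 \land \lnot \lnot p2) \lor ((\lnot p4 \lor \lnot p3) \land (\lnot p2 \lor \lnot p4))   (double negation)
= (p1 \land p1 \land p2) \lor ((\lnot p4 \lor \lnot p3) \land (\lnot p2 \lor \lnot p4))   (double negation)
= (p1 \lor \lnot p4 \lor \lnot p3) \land (p1 \lor \lnot p2 \lor \lnot p4) \land (p1 \lor \lnot p4 \lor \lnot p3) \land (p1 \lor \lnot p2 \lor \lnot p4) \land (p2 \lor \lnot p4 \lor \lnot p3) \land (p2 \lor \lnot p2 \lor \lnot p4)   (distribute \lor over \land)
= (p1 \lor \lnot p4 \lor \lnot p3) \land (p1 \lor \lnot p2 \lor \lnot p4) \land (p2 \lor \lnot p4 \lor \lnot p3)   (simplify)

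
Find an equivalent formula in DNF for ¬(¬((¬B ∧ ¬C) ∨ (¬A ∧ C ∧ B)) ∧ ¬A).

¬(¬((¬B ∧ ¬C) ∨ (¬A ∧ C ∧ B)) ∧ ¬A)
= ¬¬((¬B ∧ ¬C) ∨ (¬A ∧ C ∧ B)) ∨ ¬¬A   (De Morgan)
= (¬B ∧ ¬C) ∨ (¬A ∧ C ∧ B) ∨ ¬¬A   (double negation)
= (¬B ∧ ¬C) ∨ (¬A ∧ C ∧ B) ∨ A   (double negation)

(¬B ∧ ¬C) ∨ (¬A ∧ C ∧ B) ∨ A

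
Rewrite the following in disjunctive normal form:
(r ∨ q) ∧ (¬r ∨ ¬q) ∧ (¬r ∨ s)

(r ∨ q) ∧ (¬r ∨ ¬q) ∧ (¬r ∨ s)
⇔ (r ∧ ¬r ∧ ¬r) ∨ (r ∧ ¬r ∧ s) ∨ (r ∧ ¬q ∧ ¬r) ∨ (r ∧ ¬q ∧ s) ∨ (q ∧ ¬r ∧ ¬r) ∨ (q ∧ ¬r ∧ s) ∨ (q ∧ ¬q ∧ ¬r) ∨ (q ∧ ¬q ∧ s)   (distribute ∧ over ∨)
⇔ (r ∧ ¬q ∧ s) ∨ (q ∧ ¬r)   (simplify)

(r ∧ ¬q ∧ s) ∨ (q ∧ ¬r)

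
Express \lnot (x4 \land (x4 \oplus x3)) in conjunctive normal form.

\lnot (x4 \land (x4 \oplus x3))
⇔ \lnot (x4 \land (x4 \lor x3) \land \lnot (x4 \land x3))
⇔ \lnot x4 \lor \lnot (x4 \lor x3) \lor \lnot \lnot (x4 \land x3)
⇔ \lnot x4 \lor \lnot x4 \land \lnot x3 \lor \lnot \lnot (x4 \land x3)
⇔ \lnot x4 \lor \lnot x4 \land \lnot x3 \lor x4 \land x3
⇔ (\lnot x4 \lor \lnot x4 \lor x4) \land (\lnot x4 \lor \lnot x4 \lor x3) \land (\lnot x4 \lor \lnot x3 \lor x4) \land (\lnot x4 \lor \lnot x3 \lor x3)
⇔ \lnot x4 \lor x3

\lnot x4 \lor x3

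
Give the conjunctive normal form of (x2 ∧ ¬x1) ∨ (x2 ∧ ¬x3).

x2 ∧ (¬x1 ∨ ¬x3)

(x2 ∧ ¬x1) ∨ (x2 ∧ ¬x3)
⇔ (x2 ∨ x2) ∧ (x2 ∨ ¬x3) ∧ (¬x1 ∨ x2) ∧ (¬x1 ∨ ¬x3)   [distribute ∨ over ∧]
⇔ x2 ∧ (¬x1 ∨ ¬x3)   [simplify]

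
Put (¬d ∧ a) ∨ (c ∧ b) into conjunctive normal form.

(¬d ∨ c) ∧ (¬d ∨ b) ∧ (a ∨ c) ∧ (a ∨ b)

(¬d ∧ a) ∨ (c ∧ b)
≡ (¬d ∨ c) ∧ (¬d ∨ b) ∧ (a ∨ c) ∧ (a ∨ b)   [distribute ∨ over ∧]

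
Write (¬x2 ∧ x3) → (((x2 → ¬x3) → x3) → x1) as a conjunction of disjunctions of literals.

x2 ∨ ¬x3 ∨ x1

(¬x2 ∧ x3) → (((x2 → ¬x3) → x3) → x1)
≡ ¬(¬x2 ∧ x3) ∨ (((x2 → ¬x3) → x3) → x1)   [eliminate →]
≡ ¬(¬x2 ∧ x3) ∨ ¬((x2 → ¬x3) → x3) ∨ x1   [eliminate →]
≡ ¬(¬x2 ∧ x3) ∨ ¬(¬(x2 → ¬x3) ∨ x3) ∨ x1   [eliminate →]
≡ ¬(¬x2 ∧ x3) ∨ ¬(¬(¬x2 ∨ ¬x3) ∨ x3) ∨ x1   [eliminate →]
≡ ¬¬x2 ∨ ¬x3 ∨ ¬(¬(¬x2 ∨ ¬x3) ∨ x3) ∨ x1   [De Morgan]
≡ x2 ∨ ¬x3 ∨ ¬(¬(¬x2 ∨ ¬x3) ∨ x3) ∨ x1   [double negation]
≡ x2 ∨ ¬x3 ∨ (¬¬(¬x2 ∨ ¬x3) ∧ ¬x3) ∨ x1   [De Morgan]
≡ x2 ∨ ¬x3 ∨ ((¬x2 ∨ ¬x3) ∧ ¬x3) ∨ x1   [double negation]
≡ (x2 ∨ ¬x3 ∨ ¬x2 ∨ ¬x3 ∨ x1) ∧ (x2 ∨ ¬x3 ∨ ¬x3 ∨ x1)   [distribute ∨ over ∧]
≡ x2 ∨ ¬x3 ∨ x1   [simplify]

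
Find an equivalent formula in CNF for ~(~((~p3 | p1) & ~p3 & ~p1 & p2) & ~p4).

~(~((~p3 | p1) & ~p3 & ~p1 & p2) & ~p4)
≡ ~~((~p3 | p1) & ~p3 & ~p1 & p2) | ~~p4
≡ ((~p3 | p1) & ~p3 & ~p1 & p2) | ~~p4
≡ ((~p3 | p1) & ~p3 & ~p1 & p2) | p4
≡ (~p3 | p1 | p4) & (~p3 | p4) & (~p1 | p4) & (p2 | p4)
≡ (~p3 | p4) & (~p1 | p4) & (p2 | p4)

(~p3 | p4) & (~p1 | p4) & (p2 | p4)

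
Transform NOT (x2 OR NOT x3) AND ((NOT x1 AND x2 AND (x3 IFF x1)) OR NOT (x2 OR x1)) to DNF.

NOT (x2 OR NOT x3) AND ((NOT x1 AND x2 AND (x3 IFF x1)) OR NOT (x2 OR x1))
≡ NOT (x2 OR NOT x3) AND ((NOT x1 AND x2 AND (x3 IMPLIES x1) AND (x1 IMPLIES x3)) OR NOT (x2 OR x1))   [eliminate IFF]
≡ NOT (x2 OR NOT x3) AND ((NOT x1 AND x2 AND (NOT x3 OR x1) AND (x1 IMPLIES x3)) OR NOT (x2 OR x1))   [eliminate IMPLIES]
≡ NOT (x2 OR NOT x3) AND ((NOT x1 AND x2 AND (NOT x3 OR x1) AND (NOT x1 OR x3)) OR NOT (x2 OR x1))   [eliminate IMPLIES]
≡ NOT x2 AND NOT NOT x3 AND ((NOT x1 AND x2 AND (NOT x3 OR x1) AND (NOT x1 OR x3)) OR NOT (x2 OR x1))   [De Morgan]
≡ NOT x2 AND x3 AND ((NOT x1 AND x2 AND (NOT x3 OR x1) AND (NOT x1 OR x3)) OR NOT (x2 OR x1))   [double negation]
≡ NOT x2 AND x3 AND ((NOT x1 AND x2 AND (NOT x3 OR x1) AND (NOT x1 OR x3)) OR (NOT x2 AND NOT x1))   [De Morgan]
≡ (NOT x2 AND x3 AND NOT x1 AND x2 AND NOT x3 AND NOT x1) OR (NOT x2 AND x3 AND NOT x1 AND x2 AND NOT x3 AND x3) OR (NOT x2 AND x3 AND NOT x1 AND x2 AND x1 AND NOT x1) OR (NOT x2 AND x3 AND NOT x1 AND x2 AND x1 AND x3) OR (NOT x2 AND x3 AND NOT x2 AND NOT x1)   [distribute AND over OR]
≡ NOT x2 AND x3 AND NOT x1   [simplify]

NOT x2 AND x3 AND NOT x1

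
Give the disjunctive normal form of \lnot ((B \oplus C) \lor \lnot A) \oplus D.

(\lnot B \land \lnot C \land A \land \lnot D) \lor (C \land B \land A \land \lnot D) \lor (B \land \lnot C \land D) \lor (\lnot B \land C \land D) \lor (\lnot A \land D)

\lnot ((B \oplus C) \lor \lnot A) \oplus D
⇔ (\lnot ((B \oplus C) \lor \lnot A) \land \lnot D) \lor (\lnot \lnot ((B \oplus C) \lor \lnot A) \land D)   — expand \oplus
⇔ (\lnot ((B \land \lnot C) \lor (\lnot B \land C) \lor \lnot A) \land \lnot D) \lor (\lnot \lnot ((B \oplus C) \lor \lnot A) \land D)   — expand \oplus
⇔ (\lnot ((B \land \lnot C) \lor (\lnot B \land C) \lor \lnot A) \land \lnot D) \lor (\lnot \lnot ((B \land \lnot C) \lor (\lnot B \land C) \lor \lnot A) \land D)   — expand \oplus
⇔ (\lnot (B \land \lnot C) \land \lnot (\lnot B \land C) \land \lnot \lnot A \land \lnot D) \lor (\lnot \lnot ((B \land \lnot C) \lor (\lnot B \land C) \lor \lnot A) \land D)   — De Morgan
⇔ ((\lnot B \lor \lnot \lnot C) \land \lnot (\lnot B \land C) \land \lnot \lnot A \land \lnot D) \lor (\lnot \lnot ((B \land \lnot C) \lor (\lnot B \land C) \lor \lnot A) \land D)   — De Morgan
⇔ ((\lnot B \lor C) \land \lnot (\lnot B \land C) \land \lnot \lnot A \land \lnot D) \lor (\lnot \lnot ((B \land \lnot C) \lor (\lnot B \land C) \lor \lnot A) \land D)   — double negation
⇔ ((\lnot B \lor C) \land (\lnot \lnot B \lor \lnot C) \land \lnot \lnot A \land \lnot D) \lor (\lnot \lnot ((B \land \lnot C) \lor (\lnot B \land C) \lor \lnot A) \land D)   — De Morgan
⇔ ((\lnot B \lor C) \land (B \lor \lnot C) \land \lnot \lnot A \land \lnot D) \lor (\lnot \lnot ((B \land \lnot C) \lor (\lnot B \land C) \lor \lnot A) \land D)   — double negation
⇔ ((\lnot B \lor C) \land (B \lor \lnot C) \land A \land \lnot D) \lor (\lnot \lnot ((B \land \lnot C) \lor (\lnot B \land C) \lor \lnot A) \land D)   — double negation
⇔ ((\lnot B \lor C) \land (B \lor \lnot C) \land A \land \lnot D) \lor (((B \land \lnot C) \lor (\lnot B \land C) \lor \lnot A) \land D)   — double negation
⇔ (\lnot B \land B \land A \land \lnot D) \lor (\lnot B \land \lnot C \land A \land \lnot D) \lor (C \land B \land A \land \lnot D) \lor (C \land \lnot C \land A \land \lnot D) \lor (B \land \lnot C \land D) \lor (\lnot B \land C \land D) \lor (\lnot A \land D)   — distribute \land over \lor
⇔ (\lnot B \land \lnot C \land A \land \lnot D) \lor (C \land B \land A \land \lnot D) \lor (B \land \lnot C \land D) \lor (\lnot B \land C \land D) \lor (\lnot A \land D)   — simplify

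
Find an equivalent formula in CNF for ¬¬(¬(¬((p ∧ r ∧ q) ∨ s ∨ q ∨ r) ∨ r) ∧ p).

(r ∨ s ∨ q) ∧ ¬r ∧ p

¬¬(¬(¬((p ∧ r ∧ q) ∨ s ∨ q ∨ r) ∨ r) ∧ p)
= ¬(¬((p ∧ r ∧ q) ∨ s ∨ q ∨ r) ∨ r) ∧ p   — double negation
= ¬¬((p ∧ r ∧ q) ∨ s ∨ q ∨ r) ∧ ¬r ∧ p   — De Morgan
= ((p ∧ r ∧ q) ∨ s ∨ q ∨ r) ∧ ¬r ∧ p   — double negation
= (p ∨ s ∨ q ∨ r) ∧ (r ∨ s ∨ q ∨ r) ∧ (q ∨ s ∨ q ∨ r) ∧ ¬r ∧ p   — distribute ∨ over ∧
= (r ∨ s ∨ q) ∧ ¬r ∧ p   — simplify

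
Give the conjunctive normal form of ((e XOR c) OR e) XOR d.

((e XOR c) OR e) XOR d
≡ ((e XOR c) OR e OR d) AND NOT (((e XOR c) OR e) AND d)
≡ (((e OR c) AND NOT (e AND c)) OR e OR d) AND NOT (((e XOR c) OR e) AND d)
≡ (((e OR c) AND NOT (e AND c)) OR e OR d) AND NOT ((((e OR c) AND NOT (e AND c)) OR e) AND d)
≡ (((e OR c) AND (NOT e OR NOT c)) OR e OR d) AND NOT ((((e OR c) AND NOT (e AND c)) OR e) AND d)
≡ (((e OR c) AND (NOT e OR NOT c)) OR e OR d) AND (NOT (((e OR c) AND NOT (e AND c)) OR e) OR NOT d)
≡ (((e OR c) AND (NOT e OR NOT c)) OR e OR d) AND ((NOT ((e OR c) AND NOT (e AND c)) AND NOT e) OR NOT d)
≡ (((e OR c) AND (NOT e OR NOT c)) OR e OR d) AND (((NOT (e OR c) OR NOT NOT (e AND c)) AND NOT e) OR NOT d)
≡ (((e OR c) AND (NOT e OR NOT c)) OR e OR d) AND ((((NOT e AND NOT c) OR NOT NOT (e AND c)) AND NOT e) OR NOT d)
≡ (((e OR c) AND (NOT e OR NOT c)) OR e OR d) AND ((((NOT e AND NOT c) OR (e AND c)) AND NOT e) OR NOT d)
≡ (e OR c OR e OR d) AND (NOT e OR NOT c OR e OR d) AND (NOT e OR e OR NOT d) AND (NOT e OR c OR NOT d) AND (NOT c OR e OR NOT d) AND (NOT c OR c OR NOT d) AND (NOT e OR NOT d)
≡ (e OR c OR d) AND (NOT c OR e OR NOT d) AND (NOT e OR NOT d)

(e OR c OR d) AND (NOT c OR e OR NOT d) AND (NOT e OR NOT d)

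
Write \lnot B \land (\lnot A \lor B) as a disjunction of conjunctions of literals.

\lnot B \land (\lnot A \lor B)
= (\lnot B \land \lnot A) \lor (\lnot B \land B)
= \lnot B \land \lnot A

\lnot B \land \lnot A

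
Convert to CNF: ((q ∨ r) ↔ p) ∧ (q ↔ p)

(¬q ∨ p) ∧ (¬r ∨ p) ∧ (¬p ∨ q)

((q ∨ r) ↔ p) ∧ (q ↔ p)
⇔ ((q ∨ r) → p) ∧ (p → (q ∨ r)) ∧ (q ↔ p)   — eliminate ↔
⇔ (¬(q ∨ r) ∨ p) ∧ (p → (q ∨ r)) ∧ (q ↔ p)   — eliminate →
⇔ (¬(q ∨ r) ∨ p) ∧ (¬p ∨ q ∨ r) ∧ (q ↔ p)   — eliminate →
⇔ (¬(q ∨ r) ∨ p) ∧ (¬p ∨ q ∨ r) ∧ (q → p) ∧ (p → q)   — eliminate ↔
⇔ (¬(q ∨ r) ∨ p) ∧ (¬p ∨ q ∨ r) ∧ (¬q ∨ p) ∧ (p → q)   — eliminate →
⇔ (¬(q ∨ r) ∨ p) ∧ (¬p ∨ q ∨ r) ∧ (¬q ∨ p) ∧ (¬p ∨ q)   — eliminate →
⇔ ((¬q ∧ ¬r) ∨ p) ∧ (¬p ∨ q ∨ r) ∧ (¬q ∨ p) ∧ (¬p ∨ q)   — De Morgan
⇔ (¬q ∨ p) ∧ (¬r ∨ p) ∧ (¬p ∨ q ∨ r) ∧ (¬q ∨ p) ∧ (¬p ∨ q)   — distribute ∨ over ∧
⇔ (¬q ∨ p) ∧ (¬r ∨ p) ∧ (¬p ∨ q)   — simplify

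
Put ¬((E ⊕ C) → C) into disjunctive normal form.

E ∧ ¬C

¬((E ⊕ C) → C)
≡ ¬(¬(E ⊕ C) ∨ C)   — eliminate →
≡ ¬(¬((E ∧ ¬C) ∨ (¬E ∧ C)) ∨ C)   — expand ⊕
≡ ¬¬((E ∧ ¬C) ∨ (¬E ∧ C)) ∧ ¬C   — De Morgan
≡ ((E ∧ ¬C) ∨ (¬E ∧ C)) ∧ ¬C   — double negation
≡ (E ∧ ¬C ∧ ¬C) ∨ (¬E ∧ C ∧ ¬C)   — distribute ∧ over ∨
≡ E ∧ ¬C   — simplify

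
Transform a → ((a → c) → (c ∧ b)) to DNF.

¬a ∨ (a ∧ ¬c) ∨ (c ∧ b)

a → ((a → c) → (c ∧ b))
⇔ ¬a ∨ ((a → c) → (c ∧ b))   (eliminate →)
⇔ ¬a ∨ ¬(a → c) ∨ (c ∧ b)   (eliminate →)
⇔ ¬a ∨ ¬(¬a ∨ c) ∨ (c ∧ b)   (eliminate →)
⇔ ¬a ∨ (¬¬a ∧ ¬c) ∨ (c ∧ b)   (De Morgan)
⇔ ¬a ∨ (a ∧ ¬c) ∨ (c ∧ b)   (double negation)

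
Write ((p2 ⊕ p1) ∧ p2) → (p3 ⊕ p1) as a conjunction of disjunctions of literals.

((p2 ⊕ p1) ∧ p2) → (p3 ⊕ p1)
≡ ¬((p2 ⊕ p1) ∧ p2) ∨ (p3 ⊕ p1)   (eliminate →)
≡ ¬((p2 ∨ p1) ∧ ¬(p2 ∧ p1) ∧ p2) ∨ (p3 ⊕ p1)   (expand ⊕)
≡ ¬((p2 ∨ p1) ∧ ¬(p2 ∧ p1) ∧ p2) ∨ ((p3 ∨ p1) ∧ ¬(p3 ∧ p1))   (expand ⊕)
≡ ¬(p2 ∨ p1) ∨ ¬¬(p2 ∧ p1) ∨ ¬p2 ∨ ((p3 ∨ p1) ∧ ¬(p3 ∧ p1))   (De Morgan)
≡ (¬p2 ∧ ¬p1) ∨ ¬¬(p2 ∧ p1) ∨ ¬p2 ∨ ((p3 ∨ p1) ∧ ¬(p3 ∧ p1))   (De Morgan)
≡ (¬p2 ∧ ¬p1) ∨ (p2 ∧ p1) ∨ ¬p2 ∨ ((p3 ∨ p1) ∧ ¬(p3 ∧ p1))   (double negation)
≡ (¬p2 ∧ ¬p1) ∨ (p2 ∧ p1) ∨ ¬p2 ∨ ((p3 ∨ p1) ∧ (¬p3 ∨ ¬p1))   (De Morgan)
≡ (¬p2 ∨ p2 ∨ ¬p2 ∨ p3 ∨ p1) ∧ (¬p2 ∨ p2 ∨ ¬p2 ∨ ¬p3 ∨ ¬p1) ∧ (¬p2 ∨ p1 ∨ ¬p2 ∨ p3 ∨ p1) ∧ (¬p2 ∨ p1 ∨ ¬p2 ∨ ¬p3 ∨ ¬p1) ∧ (¬p1 ∨ p2 ∨ ¬p2 ∨ p3 ∨ p1) ∧ (¬p1 ∨ p2 ∨ ¬p2 ∨ ¬p3 ∨ ¬p1) ∧ (¬p1 ∨ p1 ∨ ¬p2 ∨ p3 ∨ p1) ∧ (¬p1 ∨ p1 ∨ ¬p2 ∨ ¬p3 ∨ ¬p1)   (distribute ∨ over ∧)
≡ ¬p2 ∨ p1 ∨ p3   (simplify)

¬p2 ∨ p1 ∨ p3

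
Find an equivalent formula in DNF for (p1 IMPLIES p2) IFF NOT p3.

(p1 IMPLIES p2) IFF NOT p3
= ((p1 IMPLIES p2) IMPLIES NOT p3) AND (NOT p3 IMPLIES (p1 IMPLIES p2))   (eliminate IFF)
= (NOT (p1 IMPLIES p2) OR NOT p3) AND (NOT p3 IMPLIES (p1 IMPLIES p2))   (eliminate IMPLIES)
= (NOT (NOT p1 OR p2) OR NOT p3) AND (NOT p3 IMPLIES (p1 IMPLIES p2))   (eliminate IMPLIES)
= (NOT (NOT p1 OR p2) OR NOT p3) AND (NOT NOT p3 OR (p1 IMPLIES p2))   (eliminate IMPLIES)
= (NOT (NOT p1 OR p2) OR NOT p3) AND (NOT NOT p3 OR NOT p1 OR p2)   (eliminate IMPLIES)
= ((NOT NOT p1 AND NOT p2) OR NOT p3) AND (NOT NOT p3 OR NOT p1 OR p2)   (De Morgan)
= ((p1 AND NOT p2) OR NOT p3) AND (NOT NOT p3 OR NOT p1 OR p2)   (double negation)
= ((p1 AND NOT p2) OR NOT p3) AND (p3 OR NOT p1 OR p2)   (double negation)
= (p1 AND NOT p2 AND p3) OR (p1 AND NOT p2 AND NOT p1) OR (p1 AND NOT p2 AND p2) OR (NOT p3 AND p3) OR (NOT p3 AND NOT p1) OR (NOT p3 AND p2)   (distribute AND over OR)
= (p1 AND NOT p2 AND p3) OR (NOT p3 AND NOT p1) OR (NOT p3 AND p2)   (simplify)

(p1 AND NOT p2 AND p3) OR (NOT p3 AND NOT p1) OR (NOT p3 AND p2)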